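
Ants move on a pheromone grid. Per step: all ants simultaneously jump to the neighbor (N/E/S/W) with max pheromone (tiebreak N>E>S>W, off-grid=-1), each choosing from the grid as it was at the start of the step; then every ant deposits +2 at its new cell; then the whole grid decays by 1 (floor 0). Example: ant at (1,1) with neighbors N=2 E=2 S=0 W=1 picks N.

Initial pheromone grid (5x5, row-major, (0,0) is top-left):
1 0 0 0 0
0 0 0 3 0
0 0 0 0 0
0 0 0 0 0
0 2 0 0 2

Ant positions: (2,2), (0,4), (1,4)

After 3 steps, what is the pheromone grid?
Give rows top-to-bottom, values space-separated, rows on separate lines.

After step 1: ants at (1,2),(1,4),(1,3)
  0 0 0 0 0
  0 0 1 4 1
  0 0 0 0 0
  0 0 0 0 0
  0 1 0 0 1
After step 2: ants at (1,3),(1,3),(1,4)
  0 0 0 0 0
  0 0 0 7 2
  0 0 0 0 0
  0 0 0 0 0
  0 0 0 0 0
After step 3: ants at (1,4),(1,4),(1,3)
  0 0 0 0 0
  0 0 0 8 5
  0 0 0 0 0
  0 0 0 0 0
  0 0 0 0 0

0 0 0 0 0
0 0 0 8 5
0 0 0 0 0
0 0 0 0 0
0 0 0 0 0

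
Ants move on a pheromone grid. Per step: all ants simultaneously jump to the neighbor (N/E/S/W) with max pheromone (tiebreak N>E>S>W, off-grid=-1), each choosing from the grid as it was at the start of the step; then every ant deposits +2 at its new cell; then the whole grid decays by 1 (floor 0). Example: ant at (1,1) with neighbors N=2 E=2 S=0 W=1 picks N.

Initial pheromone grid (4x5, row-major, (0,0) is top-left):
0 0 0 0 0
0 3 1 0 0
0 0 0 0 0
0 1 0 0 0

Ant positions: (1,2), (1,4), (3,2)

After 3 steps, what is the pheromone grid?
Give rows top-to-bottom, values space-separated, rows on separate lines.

After step 1: ants at (1,1),(0,4),(3,1)
  0 0 0 0 1
  0 4 0 0 0
  0 0 0 0 0
  0 2 0 0 0
After step 2: ants at (0,1),(1,4),(2,1)
  0 1 0 0 0
  0 3 0 0 1
  0 1 0 0 0
  0 1 0 0 0
After step 3: ants at (1,1),(0,4),(1,1)
  0 0 0 0 1
  0 6 0 0 0
  0 0 0 0 0
  0 0 0 0 0

0 0 0 0 1
0 6 0 0 0
0 0 0 0 0
0 0 0 0 0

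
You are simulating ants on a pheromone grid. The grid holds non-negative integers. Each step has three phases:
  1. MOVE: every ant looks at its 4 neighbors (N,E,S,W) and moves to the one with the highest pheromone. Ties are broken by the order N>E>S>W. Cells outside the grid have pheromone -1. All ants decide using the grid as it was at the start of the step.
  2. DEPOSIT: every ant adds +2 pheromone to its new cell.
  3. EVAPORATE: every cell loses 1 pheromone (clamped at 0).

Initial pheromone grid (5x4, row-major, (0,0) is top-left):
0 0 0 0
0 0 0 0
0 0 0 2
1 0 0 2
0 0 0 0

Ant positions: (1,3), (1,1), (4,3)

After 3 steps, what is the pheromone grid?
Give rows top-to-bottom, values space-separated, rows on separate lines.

After step 1: ants at (2,3),(0,1),(3,3)
  0 1 0 0
  0 0 0 0
  0 0 0 3
  0 0 0 3
  0 0 0 0
After step 2: ants at (3,3),(0,2),(2,3)
  0 0 1 0
  0 0 0 0
  0 0 0 4
  0 0 0 4
  0 0 0 0
After step 3: ants at (2,3),(0,3),(3,3)
  0 0 0 1
  0 0 0 0
  0 0 0 5
  0 0 0 5
  0 0 0 0

0 0 0 1
0 0 0 0
0 0 0 5
0 0 0 5
0 0 0 0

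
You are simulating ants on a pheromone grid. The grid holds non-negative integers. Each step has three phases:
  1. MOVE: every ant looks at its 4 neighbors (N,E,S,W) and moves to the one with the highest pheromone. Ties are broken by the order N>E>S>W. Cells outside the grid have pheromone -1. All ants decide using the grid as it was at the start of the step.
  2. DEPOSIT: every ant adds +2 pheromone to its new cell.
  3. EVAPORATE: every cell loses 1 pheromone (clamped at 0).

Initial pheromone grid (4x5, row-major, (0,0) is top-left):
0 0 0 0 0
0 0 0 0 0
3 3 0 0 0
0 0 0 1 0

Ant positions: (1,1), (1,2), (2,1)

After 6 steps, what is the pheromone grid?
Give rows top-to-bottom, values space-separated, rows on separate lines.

After step 1: ants at (2,1),(0,2),(2,0)
  0 0 1 0 0
  0 0 0 0 0
  4 4 0 0 0
  0 0 0 0 0
After step 2: ants at (2,0),(0,3),(2,1)
  0 0 0 1 0
  0 0 0 0 0
  5 5 0 0 0
  0 0 0 0 0
After step 3: ants at (2,1),(0,4),(2,0)
  0 0 0 0 1
  0 0 0 0 0
  6 6 0 0 0
  0 0 0 0 0
After step 4: ants at (2,0),(1,4),(2,1)
  0 0 0 0 0
  0 0 0 0 1
  7 7 0 0 0
  0 0 0 0 0
After step 5: ants at (2,1),(0,4),(2,0)
  0 0 0 0 1
  0 0 0 0 0
  8 8 0 0 0
  0 0 0 0 0
After step 6: ants at (2,0),(1,4),(2,1)
  0 0 0 0 0
  0 0 0 0 1
  9 9 0 0 0
  0 0 0 0 0

0 0 0 0 0
0 0 0 0 1
9 9 0 0 0
0 0 0 0 0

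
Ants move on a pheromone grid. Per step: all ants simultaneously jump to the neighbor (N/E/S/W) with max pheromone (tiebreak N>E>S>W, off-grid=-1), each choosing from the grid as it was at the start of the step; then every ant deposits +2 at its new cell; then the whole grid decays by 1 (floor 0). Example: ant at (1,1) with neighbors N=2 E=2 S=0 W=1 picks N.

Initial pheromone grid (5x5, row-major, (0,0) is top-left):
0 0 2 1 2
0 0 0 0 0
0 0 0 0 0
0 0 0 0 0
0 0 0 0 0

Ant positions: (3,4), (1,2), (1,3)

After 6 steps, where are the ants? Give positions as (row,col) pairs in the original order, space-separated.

Step 1: ant0:(3,4)->N->(2,4) | ant1:(1,2)->N->(0,2) | ant2:(1,3)->N->(0,3)
  grid max=3 at (0,2)
Step 2: ant0:(2,4)->N->(1,4) | ant1:(0,2)->E->(0,3) | ant2:(0,3)->W->(0,2)
  grid max=4 at (0,2)
Step 3: ant0:(1,4)->N->(0,4) | ant1:(0,3)->W->(0,2) | ant2:(0,2)->E->(0,3)
  grid max=5 at (0,2)
Step 4: ant0:(0,4)->W->(0,3) | ant1:(0,2)->E->(0,3) | ant2:(0,3)->W->(0,2)
  grid max=7 at (0,3)
Step 5: ant0:(0,3)->W->(0,2) | ant1:(0,3)->W->(0,2) | ant2:(0,2)->E->(0,3)
  grid max=9 at (0,2)
Step 6: ant0:(0,2)->E->(0,3) | ant1:(0,2)->E->(0,3) | ant2:(0,3)->W->(0,2)
  grid max=11 at (0,3)

(0,3) (0,3) (0,2)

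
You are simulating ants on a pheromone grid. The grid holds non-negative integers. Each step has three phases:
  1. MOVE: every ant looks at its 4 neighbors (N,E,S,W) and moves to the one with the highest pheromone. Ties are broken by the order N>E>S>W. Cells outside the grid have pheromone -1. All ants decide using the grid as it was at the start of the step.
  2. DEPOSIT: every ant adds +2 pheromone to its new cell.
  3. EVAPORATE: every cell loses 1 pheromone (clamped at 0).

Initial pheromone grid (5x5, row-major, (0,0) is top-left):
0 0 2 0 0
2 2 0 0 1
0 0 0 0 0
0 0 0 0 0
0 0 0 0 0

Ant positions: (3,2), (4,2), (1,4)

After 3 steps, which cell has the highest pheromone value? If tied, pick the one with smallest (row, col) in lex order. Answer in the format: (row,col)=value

Answer: (2,2)=3

Derivation:
Step 1: ant0:(3,2)->N->(2,2) | ant1:(4,2)->N->(3,2) | ant2:(1,4)->N->(0,4)
  grid max=1 at (0,2)
Step 2: ant0:(2,2)->S->(3,2) | ant1:(3,2)->N->(2,2) | ant2:(0,4)->S->(1,4)
  grid max=2 at (2,2)
Step 3: ant0:(3,2)->N->(2,2) | ant1:(2,2)->S->(3,2) | ant2:(1,4)->N->(0,4)
  grid max=3 at (2,2)
Final grid:
  0 0 0 0 1
  0 0 0 0 0
  0 0 3 0 0
  0 0 3 0 0
  0 0 0 0 0
Max pheromone 3 at (2,2)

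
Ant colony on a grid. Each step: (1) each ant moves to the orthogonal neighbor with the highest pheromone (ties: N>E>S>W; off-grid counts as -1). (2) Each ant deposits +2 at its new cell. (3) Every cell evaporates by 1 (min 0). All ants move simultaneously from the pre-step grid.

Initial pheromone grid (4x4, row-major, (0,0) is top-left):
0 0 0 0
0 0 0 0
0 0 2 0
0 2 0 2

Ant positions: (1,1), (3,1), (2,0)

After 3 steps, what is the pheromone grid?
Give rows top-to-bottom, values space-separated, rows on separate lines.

After step 1: ants at (0,1),(2,1),(1,0)
  0 1 0 0
  1 0 0 0
  0 1 1 0
  0 1 0 1
After step 2: ants at (0,2),(2,2),(0,0)
  1 0 1 0
  0 0 0 0
  0 0 2 0
  0 0 0 0
After step 3: ants at (0,3),(1,2),(0,1)
  0 1 0 1
  0 0 1 0
  0 0 1 0
  0 0 0 0

0 1 0 1
0 0 1 0
0 0 1 0
0 0 0 0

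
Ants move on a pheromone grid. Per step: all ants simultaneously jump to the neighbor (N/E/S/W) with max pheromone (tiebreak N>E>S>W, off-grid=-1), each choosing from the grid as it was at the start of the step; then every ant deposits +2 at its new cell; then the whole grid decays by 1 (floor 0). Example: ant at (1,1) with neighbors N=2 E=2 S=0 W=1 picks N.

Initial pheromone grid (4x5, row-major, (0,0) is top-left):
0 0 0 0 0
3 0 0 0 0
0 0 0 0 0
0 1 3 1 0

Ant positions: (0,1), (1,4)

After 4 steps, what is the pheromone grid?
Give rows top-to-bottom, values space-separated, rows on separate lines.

After step 1: ants at (0,2),(0,4)
  0 0 1 0 1
  2 0 0 0 0
  0 0 0 0 0
  0 0 2 0 0
After step 2: ants at (0,3),(1,4)
  0 0 0 1 0
  1 0 0 0 1
  0 0 0 0 0
  0 0 1 0 0
After step 3: ants at (0,4),(0,4)
  0 0 0 0 3
  0 0 0 0 0
  0 0 0 0 0
  0 0 0 0 0
After step 4: ants at (1,4),(1,4)
  0 0 0 0 2
  0 0 0 0 3
  0 0 0 0 0
  0 0 0 0 0

0 0 0 0 2
0 0 0 0 3
0 0 0 0 0
0 0 0 0 0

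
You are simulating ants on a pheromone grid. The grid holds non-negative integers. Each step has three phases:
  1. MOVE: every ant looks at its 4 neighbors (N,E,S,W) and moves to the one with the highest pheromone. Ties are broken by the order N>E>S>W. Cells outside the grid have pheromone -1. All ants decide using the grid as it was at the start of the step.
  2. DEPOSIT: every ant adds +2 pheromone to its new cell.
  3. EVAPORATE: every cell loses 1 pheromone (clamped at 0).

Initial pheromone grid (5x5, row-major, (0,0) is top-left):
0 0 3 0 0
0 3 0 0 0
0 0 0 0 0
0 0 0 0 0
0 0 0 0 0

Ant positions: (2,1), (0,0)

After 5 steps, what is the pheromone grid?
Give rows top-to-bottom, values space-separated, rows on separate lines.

After step 1: ants at (1,1),(0,1)
  0 1 2 0 0
  0 4 0 0 0
  0 0 0 0 0
  0 0 0 0 0
  0 0 0 0 0
After step 2: ants at (0,1),(1,1)
  0 2 1 0 0
  0 5 0 0 0
  0 0 0 0 0
  0 0 0 0 0
  0 0 0 0 0
After step 3: ants at (1,1),(0,1)
  0 3 0 0 0
  0 6 0 0 0
  0 0 0 0 0
  0 0 0 0 0
  0 0 0 0 0
After step 4: ants at (0,1),(1,1)
  0 4 0 0 0
  0 7 0 0 0
  0 0 0 0 0
  0 0 0 0 0
  0 0 0 0 0
After step 5: ants at (1,1),(0,1)
  0 5 0 0 0
  0 8 0 0 0
  0 0 0 0 0
  0 0 0 0 0
  0 0 0 0 0

0 5 0 0 0
0 8 0 0 0
0 0 0 0 0
0 0 0 0 0
0 0 0 0 0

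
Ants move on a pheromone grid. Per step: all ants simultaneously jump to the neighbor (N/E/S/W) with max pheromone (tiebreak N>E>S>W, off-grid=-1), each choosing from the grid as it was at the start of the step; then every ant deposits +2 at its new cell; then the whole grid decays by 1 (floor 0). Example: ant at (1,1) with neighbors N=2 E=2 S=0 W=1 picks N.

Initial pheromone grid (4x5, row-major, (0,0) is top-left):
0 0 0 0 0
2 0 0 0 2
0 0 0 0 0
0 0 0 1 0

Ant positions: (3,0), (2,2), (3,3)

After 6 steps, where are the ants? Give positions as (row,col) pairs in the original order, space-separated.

Step 1: ant0:(3,0)->N->(2,0) | ant1:(2,2)->N->(1,2) | ant2:(3,3)->N->(2,3)
  grid max=1 at (1,0)
Step 2: ant0:(2,0)->N->(1,0) | ant1:(1,2)->N->(0,2) | ant2:(2,3)->N->(1,3)
  grid max=2 at (1,0)
Step 3: ant0:(1,0)->N->(0,0) | ant1:(0,2)->E->(0,3) | ant2:(1,3)->N->(0,3)
  grid max=3 at (0,3)
Step 4: ant0:(0,0)->S->(1,0) | ant1:(0,3)->E->(0,4) | ant2:(0,3)->E->(0,4)
  grid max=3 at (0,4)
Step 5: ant0:(1,0)->N->(0,0) | ant1:(0,4)->W->(0,3) | ant2:(0,4)->W->(0,3)
  grid max=5 at (0,3)
Step 6: ant0:(0,0)->S->(1,0) | ant1:(0,3)->E->(0,4) | ant2:(0,3)->E->(0,4)
  grid max=5 at (0,4)

(1,0) (0,4) (0,4)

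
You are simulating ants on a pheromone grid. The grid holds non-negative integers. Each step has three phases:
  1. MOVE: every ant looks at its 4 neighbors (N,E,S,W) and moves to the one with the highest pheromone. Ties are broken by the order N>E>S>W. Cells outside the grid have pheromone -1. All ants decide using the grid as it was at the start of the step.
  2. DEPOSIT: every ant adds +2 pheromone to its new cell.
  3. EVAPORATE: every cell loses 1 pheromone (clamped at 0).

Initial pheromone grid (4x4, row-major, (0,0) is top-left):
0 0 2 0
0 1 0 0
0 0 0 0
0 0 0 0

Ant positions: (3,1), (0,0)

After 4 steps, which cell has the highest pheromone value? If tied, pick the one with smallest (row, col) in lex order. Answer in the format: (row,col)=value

Step 1: ant0:(3,1)->N->(2,1) | ant1:(0,0)->E->(0,1)
  grid max=1 at (0,1)
Step 2: ant0:(2,1)->N->(1,1) | ant1:(0,1)->E->(0,2)
  grid max=2 at (0,2)
Step 3: ant0:(1,1)->N->(0,1) | ant1:(0,2)->E->(0,3)
  grid max=1 at (0,1)
Step 4: ant0:(0,1)->E->(0,2) | ant1:(0,3)->W->(0,2)
  grid max=4 at (0,2)
Final grid:
  0 0 4 0
  0 0 0 0
  0 0 0 0
  0 0 0 0
Max pheromone 4 at (0,2)

Answer: (0,2)=4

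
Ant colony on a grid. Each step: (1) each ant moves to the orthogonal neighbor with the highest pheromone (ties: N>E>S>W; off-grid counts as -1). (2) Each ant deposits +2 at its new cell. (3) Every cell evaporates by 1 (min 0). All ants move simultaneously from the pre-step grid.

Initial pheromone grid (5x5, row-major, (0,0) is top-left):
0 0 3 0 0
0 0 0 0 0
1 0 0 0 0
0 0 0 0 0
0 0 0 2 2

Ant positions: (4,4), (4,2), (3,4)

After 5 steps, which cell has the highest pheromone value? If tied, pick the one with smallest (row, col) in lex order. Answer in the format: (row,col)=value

Answer: (4,3)=13

Derivation:
Step 1: ant0:(4,4)->W->(4,3) | ant1:(4,2)->E->(4,3) | ant2:(3,4)->S->(4,4)
  grid max=5 at (4,3)
Step 2: ant0:(4,3)->E->(4,4) | ant1:(4,3)->E->(4,4) | ant2:(4,4)->W->(4,3)
  grid max=6 at (4,3)
Step 3: ant0:(4,4)->W->(4,3) | ant1:(4,4)->W->(4,3) | ant2:(4,3)->E->(4,4)
  grid max=9 at (4,3)
Step 4: ant0:(4,3)->E->(4,4) | ant1:(4,3)->E->(4,4) | ant2:(4,4)->W->(4,3)
  grid max=10 at (4,3)
Step 5: ant0:(4,4)->W->(4,3) | ant1:(4,4)->W->(4,3) | ant2:(4,3)->E->(4,4)
  grid max=13 at (4,3)
Final grid:
  0 0 0 0 0
  0 0 0 0 0
  0 0 0 0 0
  0 0 0 0 0
  0 0 0 13 11
Max pheromone 13 at (4,3)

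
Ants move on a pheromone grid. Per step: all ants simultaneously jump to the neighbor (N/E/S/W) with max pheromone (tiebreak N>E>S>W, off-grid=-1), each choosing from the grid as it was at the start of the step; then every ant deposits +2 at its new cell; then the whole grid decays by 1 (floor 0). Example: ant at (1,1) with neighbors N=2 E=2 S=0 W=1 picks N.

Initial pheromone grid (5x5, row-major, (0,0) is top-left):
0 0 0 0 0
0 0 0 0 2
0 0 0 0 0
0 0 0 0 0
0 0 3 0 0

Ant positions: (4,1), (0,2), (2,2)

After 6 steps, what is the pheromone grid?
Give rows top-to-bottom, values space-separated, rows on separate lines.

After step 1: ants at (4,2),(0,3),(1,2)
  0 0 0 1 0
  0 0 1 0 1
  0 0 0 0 0
  0 0 0 0 0
  0 0 4 0 0
After step 2: ants at (3,2),(0,4),(0,2)
  0 0 1 0 1
  0 0 0 0 0
  0 0 0 0 0
  0 0 1 0 0
  0 0 3 0 0
After step 3: ants at (4,2),(1,4),(0,3)
  0 0 0 1 0
  0 0 0 0 1
  0 0 0 0 0
  0 0 0 0 0
  0 0 4 0 0
After step 4: ants at (3,2),(0,4),(0,4)
  0 0 0 0 3
  0 0 0 0 0
  0 0 0 0 0
  0 0 1 0 0
  0 0 3 0 0
After step 5: ants at (4,2),(1,4),(1,4)
  0 0 0 0 2
  0 0 0 0 3
  0 0 0 0 0
  0 0 0 0 0
  0 0 4 0 0
After step 6: ants at (3,2),(0,4),(0,4)
  0 0 0 0 5
  0 0 0 0 2
  0 0 0 0 0
  0 0 1 0 0
  0 0 3 0 0

0 0 0 0 5
0 0 0 0 2
0 0 0 0 0
0 0 1 0 0
0 0 3 0 0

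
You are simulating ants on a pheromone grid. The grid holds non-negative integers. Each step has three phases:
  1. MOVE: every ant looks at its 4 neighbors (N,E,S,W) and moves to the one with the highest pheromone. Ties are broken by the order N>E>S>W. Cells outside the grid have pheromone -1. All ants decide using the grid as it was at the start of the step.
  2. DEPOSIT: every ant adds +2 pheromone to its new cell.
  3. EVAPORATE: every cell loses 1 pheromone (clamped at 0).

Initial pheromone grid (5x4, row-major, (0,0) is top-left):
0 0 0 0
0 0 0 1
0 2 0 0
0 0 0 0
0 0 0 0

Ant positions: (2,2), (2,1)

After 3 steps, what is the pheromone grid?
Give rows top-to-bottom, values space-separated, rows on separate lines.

After step 1: ants at (2,1),(1,1)
  0 0 0 0
  0 1 0 0
  0 3 0 0
  0 0 0 0
  0 0 0 0
After step 2: ants at (1,1),(2,1)
  0 0 0 0
  0 2 0 0
  0 4 0 0
  0 0 0 0
  0 0 0 0
After step 3: ants at (2,1),(1,1)
  0 0 0 0
  0 3 0 0
  0 5 0 0
  0 0 0 0
  0 0 0 0

0 0 0 0
0 3 0 0
0 5 0 0
0 0 0 0
0 0 0 0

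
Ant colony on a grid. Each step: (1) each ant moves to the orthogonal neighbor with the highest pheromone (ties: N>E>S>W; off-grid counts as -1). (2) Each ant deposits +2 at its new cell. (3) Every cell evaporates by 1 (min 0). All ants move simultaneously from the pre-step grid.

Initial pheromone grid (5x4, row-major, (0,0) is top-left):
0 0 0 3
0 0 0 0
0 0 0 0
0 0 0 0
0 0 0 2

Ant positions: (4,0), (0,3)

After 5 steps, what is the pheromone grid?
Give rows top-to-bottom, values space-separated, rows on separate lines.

After step 1: ants at (3,0),(1,3)
  0 0 0 2
  0 0 0 1
  0 0 0 0
  1 0 0 0
  0 0 0 1
After step 2: ants at (2,0),(0,3)
  0 0 0 3
  0 0 0 0
  1 0 0 0
  0 0 0 0
  0 0 0 0
After step 3: ants at (1,0),(1,3)
  0 0 0 2
  1 0 0 1
  0 0 0 0
  0 0 0 0
  0 0 0 0
After step 4: ants at (0,0),(0,3)
  1 0 0 3
  0 0 0 0
  0 0 0 0
  0 0 0 0
  0 0 0 0
After step 5: ants at (0,1),(1,3)
  0 1 0 2
  0 0 0 1
  0 0 0 0
  0 0 0 0
  0 0 0 0

0 1 0 2
0 0 0 1
0 0 0 0
0 0 0 0
0 0 0 0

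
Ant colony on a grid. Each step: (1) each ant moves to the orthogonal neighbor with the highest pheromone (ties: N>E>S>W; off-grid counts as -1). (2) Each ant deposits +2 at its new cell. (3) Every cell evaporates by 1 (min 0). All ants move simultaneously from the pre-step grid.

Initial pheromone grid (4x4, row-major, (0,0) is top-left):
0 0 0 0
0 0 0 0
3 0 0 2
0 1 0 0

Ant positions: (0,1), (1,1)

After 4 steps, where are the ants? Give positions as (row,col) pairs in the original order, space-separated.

Step 1: ant0:(0,1)->E->(0,2) | ant1:(1,1)->N->(0,1)
  grid max=2 at (2,0)
Step 2: ant0:(0,2)->W->(0,1) | ant1:(0,1)->E->(0,2)
  grid max=2 at (0,1)
Step 3: ant0:(0,1)->E->(0,2) | ant1:(0,2)->W->(0,1)
  grid max=3 at (0,1)
Step 4: ant0:(0,2)->W->(0,1) | ant1:(0,1)->E->(0,2)
  grid max=4 at (0,1)

(0,1) (0,2)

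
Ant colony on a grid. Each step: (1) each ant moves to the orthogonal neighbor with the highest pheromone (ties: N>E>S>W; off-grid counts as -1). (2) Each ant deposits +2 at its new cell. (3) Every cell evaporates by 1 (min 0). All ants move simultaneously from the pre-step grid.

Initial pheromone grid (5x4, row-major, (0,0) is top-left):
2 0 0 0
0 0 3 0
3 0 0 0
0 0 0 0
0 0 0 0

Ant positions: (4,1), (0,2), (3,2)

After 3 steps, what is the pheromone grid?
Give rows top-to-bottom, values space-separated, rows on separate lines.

After step 1: ants at (3,1),(1,2),(2,2)
  1 0 0 0
  0 0 4 0
  2 0 1 0
  0 1 0 0
  0 0 0 0
After step 2: ants at (2,1),(2,2),(1,2)
  0 0 0 0
  0 0 5 0
  1 1 2 0
  0 0 0 0
  0 0 0 0
After step 3: ants at (2,2),(1,2),(2,2)
  0 0 0 0
  0 0 6 0
  0 0 5 0
  0 0 0 0
  0 0 0 0

0 0 0 0
0 0 6 0
0 0 5 0
0 0 0 0
0 0 0 0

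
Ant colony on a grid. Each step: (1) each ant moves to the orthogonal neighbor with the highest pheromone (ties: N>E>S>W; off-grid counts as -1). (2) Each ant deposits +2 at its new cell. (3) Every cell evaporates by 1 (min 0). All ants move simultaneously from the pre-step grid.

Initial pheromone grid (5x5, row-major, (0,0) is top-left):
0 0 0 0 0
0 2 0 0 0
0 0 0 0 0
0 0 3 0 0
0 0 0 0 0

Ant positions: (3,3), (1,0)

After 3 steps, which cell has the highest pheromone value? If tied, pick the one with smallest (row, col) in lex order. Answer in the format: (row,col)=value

Answer: (3,2)=4

Derivation:
Step 1: ant0:(3,3)->W->(3,2) | ant1:(1,0)->E->(1,1)
  grid max=4 at (3,2)
Step 2: ant0:(3,2)->N->(2,2) | ant1:(1,1)->N->(0,1)
  grid max=3 at (3,2)
Step 3: ant0:(2,2)->S->(3,2) | ant1:(0,1)->S->(1,1)
  grid max=4 at (3,2)
Final grid:
  0 0 0 0 0
  0 3 0 0 0
  0 0 0 0 0
  0 0 4 0 0
  0 0 0 0 0
Max pheromone 4 at (3,2)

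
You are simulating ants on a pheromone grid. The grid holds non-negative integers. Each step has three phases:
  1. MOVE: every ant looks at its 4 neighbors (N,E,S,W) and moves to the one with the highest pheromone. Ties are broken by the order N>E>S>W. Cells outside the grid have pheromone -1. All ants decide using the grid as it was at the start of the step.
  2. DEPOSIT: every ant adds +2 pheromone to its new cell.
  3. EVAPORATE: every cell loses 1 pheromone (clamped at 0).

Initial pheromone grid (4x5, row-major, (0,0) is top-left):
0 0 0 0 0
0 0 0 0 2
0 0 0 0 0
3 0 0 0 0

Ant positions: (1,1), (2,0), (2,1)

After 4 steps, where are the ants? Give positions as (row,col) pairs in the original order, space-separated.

Step 1: ant0:(1,1)->N->(0,1) | ant1:(2,0)->S->(3,0) | ant2:(2,1)->N->(1,1)
  grid max=4 at (3,0)
Step 2: ant0:(0,1)->S->(1,1) | ant1:(3,0)->N->(2,0) | ant2:(1,1)->N->(0,1)
  grid max=3 at (3,0)
Step 3: ant0:(1,1)->N->(0,1) | ant1:(2,0)->S->(3,0) | ant2:(0,1)->S->(1,1)
  grid max=4 at (3,0)
Step 4: ant0:(0,1)->S->(1,1) | ant1:(3,0)->N->(2,0) | ant2:(1,1)->N->(0,1)
  grid max=4 at (0,1)

(1,1) (2,0) (0,1)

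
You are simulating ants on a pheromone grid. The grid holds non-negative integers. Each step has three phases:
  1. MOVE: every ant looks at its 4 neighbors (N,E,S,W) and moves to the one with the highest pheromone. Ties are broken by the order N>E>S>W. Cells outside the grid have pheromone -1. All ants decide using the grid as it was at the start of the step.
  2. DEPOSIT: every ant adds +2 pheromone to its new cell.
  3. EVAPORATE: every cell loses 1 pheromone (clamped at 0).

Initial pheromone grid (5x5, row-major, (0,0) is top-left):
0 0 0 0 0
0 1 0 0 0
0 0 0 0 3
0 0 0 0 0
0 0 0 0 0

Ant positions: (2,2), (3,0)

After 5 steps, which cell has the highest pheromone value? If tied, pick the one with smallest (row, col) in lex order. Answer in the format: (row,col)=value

Answer: (0,2)=1

Derivation:
Step 1: ant0:(2,2)->N->(1,2) | ant1:(3,0)->N->(2,0)
  grid max=2 at (2,4)
Step 2: ant0:(1,2)->N->(0,2) | ant1:(2,0)->N->(1,0)
  grid max=1 at (0,2)
Step 3: ant0:(0,2)->E->(0,3) | ant1:(1,0)->N->(0,0)
  grid max=1 at (0,0)
Step 4: ant0:(0,3)->E->(0,4) | ant1:(0,0)->E->(0,1)
  grid max=1 at (0,1)
Step 5: ant0:(0,4)->S->(1,4) | ant1:(0,1)->E->(0,2)
  grid max=1 at (0,2)
Final grid:
  0 0 1 0 0
  0 0 0 0 1
  0 0 0 0 0
  0 0 0 0 0
  0 0 0 0 0
Max pheromone 1 at (0,2)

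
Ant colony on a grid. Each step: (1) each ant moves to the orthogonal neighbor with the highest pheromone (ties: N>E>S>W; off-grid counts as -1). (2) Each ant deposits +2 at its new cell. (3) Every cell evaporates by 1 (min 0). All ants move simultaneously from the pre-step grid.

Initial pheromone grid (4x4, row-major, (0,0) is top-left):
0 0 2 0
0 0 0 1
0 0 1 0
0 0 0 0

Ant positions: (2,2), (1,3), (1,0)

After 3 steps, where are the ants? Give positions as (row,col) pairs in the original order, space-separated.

Step 1: ant0:(2,2)->N->(1,2) | ant1:(1,3)->N->(0,3) | ant2:(1,0)->N->(0,0)
  grid max=1 at (0,0)
Step 2: ant0:(1,2)->N->(0,2) | ant1:(0,3)->W->(0,2) | ant2:(0,0)->E->(0,1)
  grid max=4 at (0,2)
Step 3: ant0:(0,2)->W->(0,1) | ant1:(0,2)->W->(0,1) | ant2:(0,1)->E->(0,2)
  grid max=5 at (0,2)

(0,1) (0,1) (0,2)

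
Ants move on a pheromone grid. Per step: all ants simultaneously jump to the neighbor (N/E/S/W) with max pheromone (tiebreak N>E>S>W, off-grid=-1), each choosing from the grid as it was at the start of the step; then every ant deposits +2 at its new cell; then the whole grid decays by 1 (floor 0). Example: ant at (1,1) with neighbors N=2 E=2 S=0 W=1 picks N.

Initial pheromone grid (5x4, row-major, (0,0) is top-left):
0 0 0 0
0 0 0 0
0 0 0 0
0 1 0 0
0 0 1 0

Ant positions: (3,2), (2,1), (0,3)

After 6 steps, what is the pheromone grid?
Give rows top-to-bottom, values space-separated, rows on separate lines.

After step 1: ants at (4,2),(3,1),(1,3)
  0 0 0 0
  0 0 0 1
  0 0 0 0
  0 2 0 0
  0 0 2 0
After step 2: ants at (3,2),(2,1),(0,3)
  0 0 0 1
  0 0 0 0
  0 1 0 0
  0 1 1 0
  0 0 1 0
After step 3: ants at (4,2),(3,1),(1,3)
  0 0 0 0
  0 0 0 1
  0 0 0 0
  0 2 0 0
  0 0 2 0
After step 4: ants at (3,2),(2,1),(0,3)
  0 0 0 1
  0 0 0 0
  0 1 0 0
  0 1 1 0
  0 0 1 0
After step 5: ants at (4,2),(3,1),(1,3)
  0 0 0 0
  0 0 0 1
  0 0 0 0
  0 2 0 0
  0 0 2 0
After step 6: ants at (3,2),(2,1),(0,3)
  0 0 0 1
  0 0 0 0
  0 1 0 0
  0 1 1 0
  0 0 1 0

0 0 0 1
0 0 0 0
0 1 0 0
0 1 1 0
0 0 1 0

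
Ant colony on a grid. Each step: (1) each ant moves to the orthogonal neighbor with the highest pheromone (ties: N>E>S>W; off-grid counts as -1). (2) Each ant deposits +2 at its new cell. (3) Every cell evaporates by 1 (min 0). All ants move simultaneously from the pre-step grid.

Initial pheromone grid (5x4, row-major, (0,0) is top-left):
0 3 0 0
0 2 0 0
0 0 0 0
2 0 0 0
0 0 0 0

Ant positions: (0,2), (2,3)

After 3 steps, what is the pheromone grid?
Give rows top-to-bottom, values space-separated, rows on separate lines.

After step 1: ants at (0,1),(1,3)
  0 4 0 0
  0 1 0 1
  0 0 0 0
  1 0 0 0
  0 0 0 0
After step 2: ants at (1,1),(0,3)
  0 3 0 1
  0 2 0 0
  0 0 0 0
  0 0 0 0
  0 0 0 0
After step 3: ants at (0,1),(1,3)
  0 4 0 0
  0 1 0 1
  0 0 0 0
  0 0 0 0
  0 0 0 0

0 4 0 0
0 1 0 1
0 0 0 0
0 0 0 0
0 0 0 0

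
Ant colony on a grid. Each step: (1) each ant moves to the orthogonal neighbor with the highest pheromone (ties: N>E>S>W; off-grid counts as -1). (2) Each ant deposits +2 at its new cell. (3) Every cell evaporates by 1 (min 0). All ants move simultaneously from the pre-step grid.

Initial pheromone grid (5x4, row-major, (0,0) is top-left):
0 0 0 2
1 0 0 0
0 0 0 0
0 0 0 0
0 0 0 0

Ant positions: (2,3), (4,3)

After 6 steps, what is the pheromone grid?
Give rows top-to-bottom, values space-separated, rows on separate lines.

After step 1: ants at (1,3),(3,3)
  0 0 0 1
  0 0 0 1
  0 0 0 0
  0 0 0 1
  0 0 0 0
After step 2: ants at (0,3),(2,3)
  0 0 0 2
  0 0 0 0
  0 0 0 1
  0 0 0 0
  0 0 0 0
After step 3: ants at (1,3),(1,3)
  0 0 0 1
  0 0 0 3
  0 0 0 0
  0 0 0 0
  0 0 0 0
After step 4: ants at (0,3),(0,3)
  0 0 0 4
  0 0 0 2
  0 0 0 0
  0 0 0 0
  0 0 0 0
After step 5: ants at (1,3),(1,3)
  0 0 0 3
  0 0 0 5
  0 0 0 0
  0 0 0 0
  0 0 0 0
After step 6: ants at (0,3),(0,3)
  0 0 0 6
  0 0 0 4
  0 0 0 0
  0 0 0 0
  0 0 0 0

0 0 0 6
0 0 0 4
0 0 0 0
0 0 0 0
0 0 0 0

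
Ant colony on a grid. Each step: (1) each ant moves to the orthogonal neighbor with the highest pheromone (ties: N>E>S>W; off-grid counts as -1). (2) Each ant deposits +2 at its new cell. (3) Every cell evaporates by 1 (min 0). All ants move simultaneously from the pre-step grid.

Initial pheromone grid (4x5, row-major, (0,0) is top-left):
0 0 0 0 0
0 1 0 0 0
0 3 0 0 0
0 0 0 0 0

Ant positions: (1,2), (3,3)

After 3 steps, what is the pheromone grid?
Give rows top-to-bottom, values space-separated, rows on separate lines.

After step 1: ants at (1,1),(2,3)
  0 0 0 0 0
  0 2 0 0 0
  0 2 0 1 0
  0 0 0 0 0
After step 2: ants at (2,1),(1,3)
  0 0 0 0 0
  0 1 0 1 0
  0 3 0 0 0
  0 0 0 0 0
After step 3: ants at (1,1),(0,3)
  0 0 0 1 0
  0 2 0 0 0
  0 2 0 0 0
  0 0 0 0 0

0 0 0 1 0
0 2 0 0 0
0 2 0 0 0
0 0 0 0 0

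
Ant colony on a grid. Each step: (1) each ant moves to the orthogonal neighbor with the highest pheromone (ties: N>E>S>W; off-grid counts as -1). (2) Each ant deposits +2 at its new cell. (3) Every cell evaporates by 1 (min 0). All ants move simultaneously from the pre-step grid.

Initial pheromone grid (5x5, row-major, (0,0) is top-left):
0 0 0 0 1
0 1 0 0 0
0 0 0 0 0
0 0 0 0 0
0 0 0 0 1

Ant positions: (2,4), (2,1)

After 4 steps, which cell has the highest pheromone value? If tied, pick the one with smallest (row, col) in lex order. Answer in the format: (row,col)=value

Step 1: ant0:(2,4)->N->(1,4) | ant1:(2,1)->N->(1,1)
  grid max=2 at (1,1)
Step 2: ant0:(1,4)->N->(0,4) | ant1:(1,1)->N->(0,1)
  grid max=1 at (0,1)
Step 3: ant0:(0,4)->S->(1,4) | ant1:(0,1)->S->(1,1)
  grid max=2 at (1,1)
Step 4: ant0:(1,4)->N->(0,4) | ant1:(1,1)->N->(0,1)
  grid max=1 at (0,1)
Final grid:
  0 1 0 0 1
  0 1 0 0 0
  0 0 0 0 0
  0 0 0 0 0
  0 0 0 0 0
Max pheromone 1 at (0,1)

Answer: (0,1)=1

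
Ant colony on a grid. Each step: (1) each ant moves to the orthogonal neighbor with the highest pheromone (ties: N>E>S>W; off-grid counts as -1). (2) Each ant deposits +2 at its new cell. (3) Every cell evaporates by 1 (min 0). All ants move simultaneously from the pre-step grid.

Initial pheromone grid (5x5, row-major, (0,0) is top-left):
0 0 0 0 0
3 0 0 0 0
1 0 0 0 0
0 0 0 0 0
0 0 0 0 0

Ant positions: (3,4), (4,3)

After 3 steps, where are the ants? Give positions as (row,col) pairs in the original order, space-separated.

Step 1: ant0:(3,4)->N->(2,4) | ant1:(4,3)->N->(3,3)
  grid max=2 at (1,0)
Step 2: ant0:(2,4)->N->(1,4) | ant1:(3,3)->N->(2,3)
  grid max=1 at (1,0)
Step 3: ant0:(1,4)->N->(0,4) | ant1:(2,3)->N->(1,3)
  grid max=1 at (0,4)

(0,4) (1,3)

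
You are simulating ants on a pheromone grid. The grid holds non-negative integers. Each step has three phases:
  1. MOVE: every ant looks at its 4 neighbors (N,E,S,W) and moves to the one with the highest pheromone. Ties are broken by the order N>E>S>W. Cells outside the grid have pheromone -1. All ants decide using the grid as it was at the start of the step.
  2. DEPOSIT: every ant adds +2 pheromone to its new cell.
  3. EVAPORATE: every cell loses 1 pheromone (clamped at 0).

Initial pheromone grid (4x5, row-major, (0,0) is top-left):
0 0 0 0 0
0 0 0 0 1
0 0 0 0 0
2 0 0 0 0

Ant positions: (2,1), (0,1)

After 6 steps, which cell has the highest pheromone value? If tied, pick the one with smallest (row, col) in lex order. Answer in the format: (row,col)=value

Answer: (1,4)=3

Derivation:
Step 1: ant0:(2,1)->N->(1,1) | ant1:(0,1)->E->(0,2)
  grid max=1 at (0,2)
Step 2: ant0:(1,1)->N->(0,1) | ant1:(0,2)->E->(0,3)
  grid max=1 at (0,1)
Step 3: ant0:(0,1)->E->(0,2) | ant1:(0,3)->E->(0,4)
  grid max=1 at (0,2)
Step 4: ant0:(0,2)->E->(0,3) | ant1:(0,4)->S->(1,4)
  grid max=1 at (0,3)
Step 5: ant0:(0,3)->E->(0,4) | ant1:(1,4)->N->(0,4)
  grid max=3 at (0,4)
Step 6: ant0:(0,4)->S->(1,4) | ant1:(0,4)->S->(1,4)
  grid max=3 at (1,4)
Final grid:
  0 0 0 0 2
  0 0 0 0 3
  0 0 0 0 0
  0 0 0 0 0
Max pheromone 3 at (1,4)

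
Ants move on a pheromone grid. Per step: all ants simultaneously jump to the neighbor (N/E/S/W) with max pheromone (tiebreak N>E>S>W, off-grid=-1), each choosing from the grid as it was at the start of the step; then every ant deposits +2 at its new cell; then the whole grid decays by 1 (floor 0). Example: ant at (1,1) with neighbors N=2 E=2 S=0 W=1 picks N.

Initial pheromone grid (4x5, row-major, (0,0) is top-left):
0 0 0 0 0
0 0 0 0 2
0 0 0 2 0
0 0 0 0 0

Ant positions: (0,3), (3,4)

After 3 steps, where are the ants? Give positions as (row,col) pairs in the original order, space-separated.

Step 1: ant0:(0,3)->E->(0,4) | ant1:(3,4)->N->(2,4)
  grid max=1 at (0,4)
Step 2: ant0:(0,4)->S->(1,4) | ant1:(2,4)->N->(1,4)
  grid max=4 at (1,4)
Step 3: ant0:(1,4)->N->(0,4) | ant1:(1,4)->N->(0,4)
  grid max=3 at (0,4)

(0,4) (0,4)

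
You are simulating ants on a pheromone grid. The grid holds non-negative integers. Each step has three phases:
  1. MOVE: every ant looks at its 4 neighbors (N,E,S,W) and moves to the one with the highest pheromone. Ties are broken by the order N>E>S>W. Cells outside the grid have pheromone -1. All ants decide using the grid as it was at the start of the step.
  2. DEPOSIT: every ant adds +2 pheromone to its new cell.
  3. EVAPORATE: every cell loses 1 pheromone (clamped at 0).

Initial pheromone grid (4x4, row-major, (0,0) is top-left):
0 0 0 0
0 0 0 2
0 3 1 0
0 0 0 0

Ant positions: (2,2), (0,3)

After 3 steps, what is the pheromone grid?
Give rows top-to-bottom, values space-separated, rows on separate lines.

After step 1: ants at (2,1),(1,3)
  0 0 0 0
  0 0 0 3
  0 4 0 0
  0 0 0 0
After step 2: ants at (1,1),(0,3)
  0 0 0 1
  0 1 0 2
  0 3 0 0
  0 0 0 0
After step 3: ants at (2,1),(1,3)
  0 0 0 0
  0 0 0 3
  0 4 0 0
  0 0 0 0

0 0 0 0
0 0 0 3
0 4 0 0
0 0 0 0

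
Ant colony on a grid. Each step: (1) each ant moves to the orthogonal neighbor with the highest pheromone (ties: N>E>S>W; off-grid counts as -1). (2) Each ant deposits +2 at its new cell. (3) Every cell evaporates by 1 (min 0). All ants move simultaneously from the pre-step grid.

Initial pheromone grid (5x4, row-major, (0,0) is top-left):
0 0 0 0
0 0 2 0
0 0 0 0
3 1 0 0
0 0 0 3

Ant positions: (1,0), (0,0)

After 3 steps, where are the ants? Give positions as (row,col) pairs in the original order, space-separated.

Step 1: ant0:(1,0)->N->(0,0) | ant1:(0,0)->E->(0,1)
  grid max=2 at (3,0)
Step 2: ant0:(0,0)->E->(0,1) | ant1:(0,1)->W->(0,0)
  grid max=2 at (0,0)
Step 3: ant0:(0,1)->W->(0,0) | ant1:(0,0)->E->(0,1)
  grid max=3 at (0,0)

(0,0) (0,1)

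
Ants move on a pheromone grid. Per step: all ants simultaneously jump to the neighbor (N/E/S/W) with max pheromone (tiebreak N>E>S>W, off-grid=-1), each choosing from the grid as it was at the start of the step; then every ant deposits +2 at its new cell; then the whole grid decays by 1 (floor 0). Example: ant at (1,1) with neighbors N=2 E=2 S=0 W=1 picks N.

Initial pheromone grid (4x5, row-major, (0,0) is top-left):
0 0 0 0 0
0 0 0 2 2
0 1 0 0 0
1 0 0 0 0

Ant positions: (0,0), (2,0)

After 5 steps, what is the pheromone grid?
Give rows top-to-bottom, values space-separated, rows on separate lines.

After step 1: ants at (0,1),(2,1)
  0 1 0 0 0
  0 0 0 1 1
  0 2 0 0 0
  0 0 0 0 0
After step 2: ants at (0,2),(1,1)
  0 0 1 0 0
  0 1 0 0 0
  0 1 0 0 0
  0 0 0 0 0
After step 3: ants at (0,3),(2,1)
  0 0 0 1 0
  0 0 0 0 0
  0 2 0 0 0
  0 0 0 0 0
After step 4: ants at (0,4),(1,1)
  0 0 0 0 1
  0 1 0 0 0
  0 1 0 0 0
  0 0 0 0 0
After step 5: ants at (1,4),(2,1)
  0 0 0 0 0
  0 0 0 0 1
  0 2 0 0 0
  0 0 0 0 0

0 0 0 0 0
0 0 0 0 1
0 2 0 0 0
0 0 0 0 0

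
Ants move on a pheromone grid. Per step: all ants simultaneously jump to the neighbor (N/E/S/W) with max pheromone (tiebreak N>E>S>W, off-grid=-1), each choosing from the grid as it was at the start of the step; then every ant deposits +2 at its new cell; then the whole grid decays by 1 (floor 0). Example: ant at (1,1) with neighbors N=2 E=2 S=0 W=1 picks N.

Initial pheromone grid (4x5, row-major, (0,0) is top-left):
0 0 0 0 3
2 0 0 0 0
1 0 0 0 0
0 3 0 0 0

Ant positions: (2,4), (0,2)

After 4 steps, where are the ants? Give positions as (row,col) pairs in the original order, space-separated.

Step 1: ant0:(2,4)->N->(1,4) | ant1:(0,2)->E->(0,3)
  grid max=2 at (0,4)
Step 2: ant0:(1,4)->N->(0,4) | ant1:(0,3)->E->(0,4)
  grid max=5 at (0,4)
Step 3: ant0:(0,4)->S->(1,4) | ant1:(0,4)->S->(1,4)
  grid max=4 at (0,4)
Step 4: ant0:(1,4)->N->(0,4) | ant1:(1,4)->N->(0,4)
  grid max=7 at (0,4)

(0,4) (0,4)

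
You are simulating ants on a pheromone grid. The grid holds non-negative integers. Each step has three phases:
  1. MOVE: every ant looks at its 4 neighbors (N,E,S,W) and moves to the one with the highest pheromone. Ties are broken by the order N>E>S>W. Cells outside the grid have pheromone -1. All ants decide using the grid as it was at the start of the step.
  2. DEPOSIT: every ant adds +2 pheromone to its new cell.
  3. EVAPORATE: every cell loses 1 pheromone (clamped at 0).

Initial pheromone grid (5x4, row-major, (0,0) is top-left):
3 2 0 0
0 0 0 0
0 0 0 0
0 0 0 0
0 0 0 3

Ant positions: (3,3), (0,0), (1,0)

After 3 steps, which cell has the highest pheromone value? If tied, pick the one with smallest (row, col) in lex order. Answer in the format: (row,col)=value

Step 1: ant0:(3,3)->S->(4,3) | ant1:(0,0)->E->(0,1) | ant2:(1,0)->N->(0,0)
  grid max=4 at (0,0)
Step 2: ant0:(4,3)->N->(3,3) | ant1:(0,1)->W->(0,0) | ant2:(0,0)->E->(0,1)
  grid max=5 at (0,0)
Step 3: ant0:(3,3)->S->(4,3) | ant1:(0,0)->E->(0,1) | ant2:(0,1)->W->(0,0)
  grid max=6 at (0,0)
Final grid:
  6 5 0 0
  0 0 0 0
  0 0 0 0
  0 0 0 0
  0 0 0 4
Max pheromone 6 at (0,0)

Answer: (0,0)=6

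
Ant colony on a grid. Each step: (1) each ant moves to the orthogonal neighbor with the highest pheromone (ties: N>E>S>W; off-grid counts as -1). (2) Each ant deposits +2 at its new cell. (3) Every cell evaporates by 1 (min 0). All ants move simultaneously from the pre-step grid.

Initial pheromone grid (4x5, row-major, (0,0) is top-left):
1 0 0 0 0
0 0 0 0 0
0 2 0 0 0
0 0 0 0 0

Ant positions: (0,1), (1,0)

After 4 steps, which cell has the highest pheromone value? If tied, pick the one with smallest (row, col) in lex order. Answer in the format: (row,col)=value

Answer: (0,0)=5

Derivation:
Step 1: ant0:(0,1)->W->(0,0) | ant1:(1,0)->N->(0,0)
  grid max=4 at (0,0)
Step 2: ant0:(0,0)->E->(0,1) | ant1:(0,0)->E->(0,1)
  grid max=3 at (0,0)
Step 3: ant0:(0,1)->W->(0,0) | ant1:(0,1)->W->(0,0)
  grid max=6 at (0,0)
Step 4: ant0:(0,0)->E->(0,1) | ant1:(0,0)->E->(0,1)
  grid max=5 at (0,0)
Final grid:
  5 5 0 0 0
  0 0 0 0 0
  0 0 0 0 0
  0 0 0 0 0
Max pheromone 5 at (0,0)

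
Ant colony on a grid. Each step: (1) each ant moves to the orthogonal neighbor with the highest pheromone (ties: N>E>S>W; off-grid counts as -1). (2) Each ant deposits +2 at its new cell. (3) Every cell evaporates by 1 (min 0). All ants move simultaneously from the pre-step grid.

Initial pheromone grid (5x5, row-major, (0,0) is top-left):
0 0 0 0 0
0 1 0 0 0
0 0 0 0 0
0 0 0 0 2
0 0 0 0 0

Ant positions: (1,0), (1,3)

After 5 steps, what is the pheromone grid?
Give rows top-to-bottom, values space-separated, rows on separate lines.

After step 1: ants at (1,1),(0,3)
  0 0 0 1 0
  0 2 0 0 0
  0 0 0 0 0
  0 0 0 0 1
  0 0 0 0 0
After step 2: ants at (0,1),(0,4)
  0 1 0 0 1
  0 1 0 0 0
  0 0 0 0 0
  0 0 0 0 0
  0 0 0 0 0
After step 3: ants at (1,1),(1,4)
  0 0 0 0 0
  0 2 0 0 1
  0 0 0 0 0
  0 0 0 0 0
  0 0 0 0 0
After step 4: ants at (0,1),(0,4)
  0 1 0 0 1
  0 1 0 0 0
  0 0 0 0 0
  0 0 0 0 0
  0 0 0 0 0
After step 5: ants at (1,1),(1,4)
  0 0 0 0 0
  0 2 0 0 1
  0 0 0 0 0
  0 0 0 0 0
  0 0 0 0 0

0 0 0 0 0
0 2 0 0 1
0 0 0 0 0
0 0 0 0 0
0 0 0 0 0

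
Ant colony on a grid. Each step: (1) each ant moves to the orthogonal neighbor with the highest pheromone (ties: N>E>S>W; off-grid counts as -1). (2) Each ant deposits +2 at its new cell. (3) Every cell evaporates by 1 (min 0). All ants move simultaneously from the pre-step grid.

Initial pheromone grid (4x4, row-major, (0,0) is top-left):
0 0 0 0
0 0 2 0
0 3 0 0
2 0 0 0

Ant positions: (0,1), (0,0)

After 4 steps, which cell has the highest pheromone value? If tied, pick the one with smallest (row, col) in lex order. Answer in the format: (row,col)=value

Answer: (0,2)=4

Derivation:
Step 1: ant0:(0,1)->E->(0,2) | ant1:(0,0)->E->(0,1)
  grid max=2 at (2,1)
Step 2: ant0:(0,2)->S->(1,2) | ant1:(0,1)->E->(0,2)
  grid max=2 at (0,2)
Step 3: ant0:(1,2)->N->(0,2) | ant1:(0,2)->S->(1,2)
  grid max=3 at (0,2)
Step 4: ant0:(0,2)->S->(1,2) | ant1:(1,2)->N->(0,2)
  grid max=4 at (0,2)
Final grid:
  0 0 4 0
  0 0 4 0
  0 0 0 0
  0 0 0 0
Max pheromone 4 at (0,2)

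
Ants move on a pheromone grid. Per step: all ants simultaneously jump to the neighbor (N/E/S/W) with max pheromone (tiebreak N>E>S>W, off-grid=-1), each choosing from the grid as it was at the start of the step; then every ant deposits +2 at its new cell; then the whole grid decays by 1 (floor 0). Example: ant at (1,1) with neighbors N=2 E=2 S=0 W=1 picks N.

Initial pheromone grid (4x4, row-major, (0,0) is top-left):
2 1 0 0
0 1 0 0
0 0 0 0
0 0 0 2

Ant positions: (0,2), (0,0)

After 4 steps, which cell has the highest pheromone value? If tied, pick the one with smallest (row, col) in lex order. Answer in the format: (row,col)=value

Step 1: ant0:(0,2)->W->(0,1) | ant1:(0,0)->E->(0,1)
  grid max=4 at (0,1)
Step 2: ant0:(0,1)->W->(0,0) | ant1:(0,1)->W->(0,0)
  grid max=4 at (0,0)
Step 3: ant0:(0,0)->E->(0,1) | ant1:(0,0)->E->(0,1)
  grid max=6 at (0,1)
Step 4: ant0:(0,1)->W->(0,0) | ant1:(0,1)->W->(0,0)
  grid max=6 at (0,0)
Final grid:
  6 5 0 0
  0 0 0 0
  0 0 0 0
  0 0 0 0
Max pheromone 6 at (0,0)

Answer: (0,0)=6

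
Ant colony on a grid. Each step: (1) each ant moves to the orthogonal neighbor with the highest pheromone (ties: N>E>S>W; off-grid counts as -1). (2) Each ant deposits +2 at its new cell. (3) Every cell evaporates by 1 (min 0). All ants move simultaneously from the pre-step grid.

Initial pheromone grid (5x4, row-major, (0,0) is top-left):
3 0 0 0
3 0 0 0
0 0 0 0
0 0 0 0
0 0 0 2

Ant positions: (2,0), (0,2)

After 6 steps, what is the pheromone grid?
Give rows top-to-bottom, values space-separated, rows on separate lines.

After step 1: ants at (1,0),(0,3)
  2 0 0 1
  4 0 0 0
  0 0 0 0
  0 0 0 0
  0 0 0 1
After step 2: ants at (0,0),(1,3)
  3 0 0 0
  3 0 0 1
  0 0 0 0
  0 0 0 0
  0 0 0 0
After step 3: ants at (1,0),(0,3)
  2 0 0 1
  4 0 0 0
  0 0 0 0
  0 0 0 0
  0 0 0 0
After step 4: ants at (0,0),(1,3)
  3 0 0 0
  3 0 0 1
  0 0 0 0
  0 0 0 0
  0 0 0 0
After step 5: ants at (1,0),(0,3)
  2 0 0 1
  4 0 0 0
  0 0 0 0
  0 0 0 0
  0 0 0 0
After step 6: ants at (0,0),(1,3)
  3 0 0 0
  3 0 0 1
  0 0 0 0
  0 0 0 0
  0 0 0 0

3 0 0 0
3 0 0 1
0 0 0 0
0 0 0 0
0 0 0 0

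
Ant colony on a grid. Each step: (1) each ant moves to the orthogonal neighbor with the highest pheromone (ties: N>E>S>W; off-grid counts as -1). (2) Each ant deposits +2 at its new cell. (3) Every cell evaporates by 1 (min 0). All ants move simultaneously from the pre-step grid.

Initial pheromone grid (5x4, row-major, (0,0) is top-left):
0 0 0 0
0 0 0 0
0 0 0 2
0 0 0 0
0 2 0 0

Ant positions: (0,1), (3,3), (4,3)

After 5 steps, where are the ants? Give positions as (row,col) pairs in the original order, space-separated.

Step 1: ant0:(0,1)->E->(0,2) | ant1:(3,3)->N->(2,3) | ant2:(4,3)->N->(3,3)
  grid max=3 at (2,3)
Step 2: ant0:(0,2)->E->(0,3) | ant1:(2,3)->S->(3,3) | ant2:(3,3)->N->(2,3)
  grid max=4 at (2,3)
Step 3: ant0:(0,3)->S->(1,3) | ant1:(3,3)->N->(2,3) | ant2:(2,3)->S->(3,3)
  grid max=5 at (2,3)
Step 4: ant0:(1,3)->S->(2,3) | ant1:(2,3)->S->(3,3) | ant2:(3,3)->N->(2,3)
  grid max=8 at (2,3)
Step 5: ant0:(2,3)->S->(3,3) | ant1:(3,3)->N->(2,3) | ant2:(2,3)->S->(3,3)
  grid max=9 at (2,3)

(3,3) (2,3) (3,3)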